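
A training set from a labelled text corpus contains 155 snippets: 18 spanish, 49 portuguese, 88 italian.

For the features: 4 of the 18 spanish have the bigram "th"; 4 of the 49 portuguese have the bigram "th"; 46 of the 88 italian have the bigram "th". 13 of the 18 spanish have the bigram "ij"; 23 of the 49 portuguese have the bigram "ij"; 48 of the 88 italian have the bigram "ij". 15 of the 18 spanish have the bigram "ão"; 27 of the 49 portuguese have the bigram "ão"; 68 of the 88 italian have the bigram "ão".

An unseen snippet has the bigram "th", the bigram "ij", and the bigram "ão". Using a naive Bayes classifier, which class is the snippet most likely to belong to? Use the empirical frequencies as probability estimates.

spanish: (18/155) × (4/18) × (13/18) × (15/18) ≈ 0.0155317
portuguese: (49/155) × (4/49) × (23/49) × (27/49) ≈ 0.00667464
italian: (88/155) × (46/88) × (48/88) × (68/88) ≈ 0.125087
Highest score → italian.

italian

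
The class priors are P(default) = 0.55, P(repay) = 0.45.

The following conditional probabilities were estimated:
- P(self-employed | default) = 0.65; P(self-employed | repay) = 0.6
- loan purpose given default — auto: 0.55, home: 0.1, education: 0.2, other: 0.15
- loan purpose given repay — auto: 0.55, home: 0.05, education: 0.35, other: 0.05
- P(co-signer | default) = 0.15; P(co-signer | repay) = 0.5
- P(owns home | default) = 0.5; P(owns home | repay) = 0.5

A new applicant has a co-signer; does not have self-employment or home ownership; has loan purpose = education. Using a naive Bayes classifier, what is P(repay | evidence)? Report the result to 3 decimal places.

0.845

default: 0.55 × (1−0.65) × 0.2 × 0.15 × (1−0.5) = 0.0028875
repay: 0.45 × (1−0.6) × 0.35 × 0.5 × (1−0.5) = 0.01575
P(repay | x) = 0.01575 / 0.0186375 ≈ 0.845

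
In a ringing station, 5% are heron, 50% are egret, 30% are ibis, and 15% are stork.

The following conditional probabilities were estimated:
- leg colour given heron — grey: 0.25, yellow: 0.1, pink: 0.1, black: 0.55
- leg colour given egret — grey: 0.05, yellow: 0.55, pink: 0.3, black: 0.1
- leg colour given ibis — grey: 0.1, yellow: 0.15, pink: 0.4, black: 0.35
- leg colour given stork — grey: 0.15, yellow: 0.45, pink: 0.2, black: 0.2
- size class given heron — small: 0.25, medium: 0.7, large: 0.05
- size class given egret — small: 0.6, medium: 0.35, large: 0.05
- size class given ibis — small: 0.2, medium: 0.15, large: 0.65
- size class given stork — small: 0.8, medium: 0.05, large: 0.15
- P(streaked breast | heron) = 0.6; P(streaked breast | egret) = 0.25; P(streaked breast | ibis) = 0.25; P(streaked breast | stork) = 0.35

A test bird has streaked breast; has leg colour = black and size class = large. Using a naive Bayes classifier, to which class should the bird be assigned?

ibis

heron: 0.05 × 0.55 × 0.05 × 0.6 = 0.000825
egret: 0.5 × 0.1 × 0.05 × 0.25 = 0.000625
ibis: 0.3 × 0.35 × 0.65 × 0.25 = 0.0170625
stork: 0.15 × 0.2 × 0.15 × 0.35 = 0.001575
Highest score → ibis.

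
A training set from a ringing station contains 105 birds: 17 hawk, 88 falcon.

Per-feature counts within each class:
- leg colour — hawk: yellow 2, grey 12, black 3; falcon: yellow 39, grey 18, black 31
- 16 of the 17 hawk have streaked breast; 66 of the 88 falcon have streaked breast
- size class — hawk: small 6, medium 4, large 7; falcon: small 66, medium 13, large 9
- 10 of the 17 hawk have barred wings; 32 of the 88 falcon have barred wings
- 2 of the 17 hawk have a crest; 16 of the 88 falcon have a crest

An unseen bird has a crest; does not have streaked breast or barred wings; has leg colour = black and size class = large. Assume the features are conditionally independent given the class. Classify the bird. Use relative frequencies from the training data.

hawk: (17/105) × (3/17) × (1/17) × (7/17) × (7/17) × (2/17) ≈ 0.0000335245
falcon: (88/105) × (31/88) × (22/88) × (9/88) × (56/88) × (16/88) ≈ 0.000873403
Highest score → falcon.

falcon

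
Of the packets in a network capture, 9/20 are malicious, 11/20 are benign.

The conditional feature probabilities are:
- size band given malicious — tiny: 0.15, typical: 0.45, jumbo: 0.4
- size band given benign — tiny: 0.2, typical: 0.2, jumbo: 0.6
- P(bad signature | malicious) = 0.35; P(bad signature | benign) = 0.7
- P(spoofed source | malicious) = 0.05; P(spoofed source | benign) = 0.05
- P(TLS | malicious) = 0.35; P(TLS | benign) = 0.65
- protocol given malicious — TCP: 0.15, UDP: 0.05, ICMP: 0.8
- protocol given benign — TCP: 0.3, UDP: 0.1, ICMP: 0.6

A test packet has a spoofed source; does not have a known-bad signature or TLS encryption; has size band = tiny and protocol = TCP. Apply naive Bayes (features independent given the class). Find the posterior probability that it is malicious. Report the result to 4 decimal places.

0.5525

malicious: 0.45 × 0.15 × (1−0.35) × 0.05 × (1−0.35) × 0.15 = 0.000213890625
benign: 0.55 × 0.2 × (1−0.7) × 0.05 × (1−0.65) × 0.3 = 0.00017325
P(malicious | x) = 0.000213890625 / 0.000387140625 ≈ 0.5525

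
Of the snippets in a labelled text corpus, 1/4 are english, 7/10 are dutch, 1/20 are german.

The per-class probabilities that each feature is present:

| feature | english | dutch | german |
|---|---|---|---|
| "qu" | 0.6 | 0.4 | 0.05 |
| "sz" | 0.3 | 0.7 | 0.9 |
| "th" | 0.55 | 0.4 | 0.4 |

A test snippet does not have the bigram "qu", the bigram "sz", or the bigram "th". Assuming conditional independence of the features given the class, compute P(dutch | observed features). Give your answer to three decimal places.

english: 0.25 × (1−0.6) × (1−0.3) × (1−0.55) = 0.0315
dutch: 0.7 × (1−0.4) × (1−0.7) × (1−0.4) = 0.0756
german: 0.05 × (1−0.05) × (1−0.9) × (1−0.4) = 0.00285
P(dutch | x) = 0.0756 / 0.10995 ≈ 0.688

0.688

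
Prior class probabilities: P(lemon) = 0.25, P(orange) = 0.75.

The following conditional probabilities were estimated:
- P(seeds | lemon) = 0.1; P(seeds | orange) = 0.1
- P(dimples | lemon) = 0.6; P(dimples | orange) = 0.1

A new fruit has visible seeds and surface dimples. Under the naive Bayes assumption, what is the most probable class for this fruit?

lemon: 0.25 × 0.1 × 0.6 = 0.015
orange: 0.75 × 0.1 × 0.1 = 0.0075
Highest score → lemon.

lemon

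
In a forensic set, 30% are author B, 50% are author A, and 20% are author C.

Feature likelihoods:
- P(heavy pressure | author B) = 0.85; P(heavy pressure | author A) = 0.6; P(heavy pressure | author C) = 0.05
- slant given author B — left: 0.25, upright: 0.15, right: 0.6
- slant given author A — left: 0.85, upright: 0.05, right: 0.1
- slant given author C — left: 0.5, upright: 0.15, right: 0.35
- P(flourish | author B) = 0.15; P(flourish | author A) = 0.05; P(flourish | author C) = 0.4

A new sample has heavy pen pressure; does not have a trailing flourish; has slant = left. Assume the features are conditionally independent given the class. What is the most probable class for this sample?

author A

author B: 0.3 × 0.85 × 0.25 × (1−0.15) = 0.0541875
author A: 0.5 × 0.6 × 0.85 × (1−0.05) = 0.24225
author C: 0.2 × 0.05 × 0.5 × (1−0.4) = 0.003
Highest score → author A.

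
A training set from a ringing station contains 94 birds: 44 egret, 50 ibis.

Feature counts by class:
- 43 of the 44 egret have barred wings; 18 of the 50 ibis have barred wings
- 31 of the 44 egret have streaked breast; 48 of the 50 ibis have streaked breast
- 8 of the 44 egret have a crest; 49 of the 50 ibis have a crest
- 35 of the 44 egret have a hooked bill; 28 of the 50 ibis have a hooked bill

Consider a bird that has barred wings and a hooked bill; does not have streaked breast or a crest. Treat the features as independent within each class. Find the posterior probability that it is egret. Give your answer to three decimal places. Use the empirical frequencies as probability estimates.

0.999

egret: (44/94) × (43/44) × (13/44) × (36/44) × (35/44) ≈ 0.0879623
ibis: (50/94) × (18/50) × (2/50) × (1/50) × (28/50) ≈ 0.0000857872
P(egret | x) = 0.0879623 / 0.0880480872 ≈ 0.999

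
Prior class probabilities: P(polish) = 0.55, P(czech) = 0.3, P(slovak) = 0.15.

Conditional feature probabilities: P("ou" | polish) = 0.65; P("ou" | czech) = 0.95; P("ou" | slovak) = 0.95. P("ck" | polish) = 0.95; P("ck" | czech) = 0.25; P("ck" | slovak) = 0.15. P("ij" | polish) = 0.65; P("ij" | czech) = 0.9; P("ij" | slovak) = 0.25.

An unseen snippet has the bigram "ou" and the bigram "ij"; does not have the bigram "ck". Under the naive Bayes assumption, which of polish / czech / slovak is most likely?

polish: 0.55 × 0.65 × (1−0.95) × 0.65 = 0.01161875
czech: 0.3 × 0.95 × (1−0.25) × 0.9 = 0.192375
slovak: 0.15 × 0.95 × (1−0.15) × 0.25 = 0.03028125
Highest score → czech.

czech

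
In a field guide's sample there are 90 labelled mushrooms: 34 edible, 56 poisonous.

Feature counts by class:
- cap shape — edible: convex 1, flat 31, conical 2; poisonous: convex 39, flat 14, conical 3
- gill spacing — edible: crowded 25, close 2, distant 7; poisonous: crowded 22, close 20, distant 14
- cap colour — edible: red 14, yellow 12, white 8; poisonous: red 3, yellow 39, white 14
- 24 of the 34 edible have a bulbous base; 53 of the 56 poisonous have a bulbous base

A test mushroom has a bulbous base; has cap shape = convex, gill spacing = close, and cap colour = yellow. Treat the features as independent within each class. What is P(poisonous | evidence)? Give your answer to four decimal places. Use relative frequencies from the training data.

0.9984

edible: (34/90) × (1/34) × (2/34) × (12/34) × (24/34) ≈ 0.000162833
poisonous: (56/90) × (39/56) × (20/56) × (39/56) × (53/56) ≈ 0.102007
P(poisonous | x) = 0.102007 / 0.102169833 ≈ 0.9984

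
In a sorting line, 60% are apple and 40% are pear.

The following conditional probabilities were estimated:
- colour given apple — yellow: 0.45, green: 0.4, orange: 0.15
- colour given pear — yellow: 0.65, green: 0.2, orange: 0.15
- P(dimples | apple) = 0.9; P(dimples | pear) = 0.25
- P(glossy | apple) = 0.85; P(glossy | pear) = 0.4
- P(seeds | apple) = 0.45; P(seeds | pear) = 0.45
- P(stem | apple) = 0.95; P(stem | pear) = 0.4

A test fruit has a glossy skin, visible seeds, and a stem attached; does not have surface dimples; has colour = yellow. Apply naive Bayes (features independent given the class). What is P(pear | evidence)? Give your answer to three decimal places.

0.589

apple: 0.6 × 0.45 × (1−0.9) × 0.85 × 0.45 × 0.95 = 0.009811125
pear: 0.4 × 0.65 × (1−0.25) × 0.4 × 0.45 × 0.4 = 0.01404
P(pear | x) = 0.01404 / 0.023851125 ≈ 0.589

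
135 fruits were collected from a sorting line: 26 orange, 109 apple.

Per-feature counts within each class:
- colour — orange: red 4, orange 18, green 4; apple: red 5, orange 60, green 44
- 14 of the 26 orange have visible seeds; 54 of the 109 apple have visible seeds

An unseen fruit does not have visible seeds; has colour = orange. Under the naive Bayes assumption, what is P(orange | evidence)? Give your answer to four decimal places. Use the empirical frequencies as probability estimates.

orange: (26/135) × (18/26) × (12/26) ≈ 0.0615385
apple: (109/135) × (60/109) × (55/109) ≈ 0.224261
P(orange | x) = 0.0615385 / 0.2857995 ≈ 0.2153

0.2153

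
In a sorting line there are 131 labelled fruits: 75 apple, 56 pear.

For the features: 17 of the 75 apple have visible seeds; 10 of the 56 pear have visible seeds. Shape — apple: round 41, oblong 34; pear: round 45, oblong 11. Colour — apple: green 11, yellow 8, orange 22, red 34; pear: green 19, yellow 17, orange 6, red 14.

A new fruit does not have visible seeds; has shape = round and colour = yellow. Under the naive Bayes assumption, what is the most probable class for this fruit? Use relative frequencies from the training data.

pear

apple: (75/131) × (58/75) × (41/75) × (8/75) ≈ 0.0258171
pear: (56/131) × (46/56) × (45/56) × (17/56) ≈ 0.0856588
Highest score → pear.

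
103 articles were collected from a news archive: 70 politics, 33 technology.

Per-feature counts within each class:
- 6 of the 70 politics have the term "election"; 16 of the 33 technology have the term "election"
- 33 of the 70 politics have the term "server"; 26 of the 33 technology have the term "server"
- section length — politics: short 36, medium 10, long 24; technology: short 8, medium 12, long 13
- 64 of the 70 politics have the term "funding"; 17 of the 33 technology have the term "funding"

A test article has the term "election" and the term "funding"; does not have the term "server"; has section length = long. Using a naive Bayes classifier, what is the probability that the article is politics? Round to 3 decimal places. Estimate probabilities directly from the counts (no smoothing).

politics: (70/103) × (6/70) × (37/70) × (24/70) × (64/70) ≈ 0.0096519
technology: (33/103) × (16/33) × (7/33) × (13/33) × (17/33) ≈ 0.006687
P(politics | x) = 0.0096519 / 0.0163389 ≈ 0.591

0.591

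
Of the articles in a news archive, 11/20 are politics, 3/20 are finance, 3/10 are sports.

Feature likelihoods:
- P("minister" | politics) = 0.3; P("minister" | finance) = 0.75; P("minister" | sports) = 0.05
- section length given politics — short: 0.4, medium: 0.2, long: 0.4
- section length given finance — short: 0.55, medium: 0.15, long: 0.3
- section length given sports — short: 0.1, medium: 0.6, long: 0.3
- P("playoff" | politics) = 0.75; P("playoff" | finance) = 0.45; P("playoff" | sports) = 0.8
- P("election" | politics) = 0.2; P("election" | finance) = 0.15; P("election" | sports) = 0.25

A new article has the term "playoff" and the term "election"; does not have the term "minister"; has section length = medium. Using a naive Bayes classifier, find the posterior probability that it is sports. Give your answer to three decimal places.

politics: 0.55 × (1−0.3) × 0.2 × 0.75 × 0.2 = 0.01155
finance: 0.15 × (1−0.75) × 0.15 × 0.45 × 0.15 = 0.0003796875
sports: 0.3 × (1−0.05) × 0.6 × 0.8 × 0.25 = 0.0342
P(sports | x) = 0.0342 / 0.0461296875 ≈ 0.741

0.741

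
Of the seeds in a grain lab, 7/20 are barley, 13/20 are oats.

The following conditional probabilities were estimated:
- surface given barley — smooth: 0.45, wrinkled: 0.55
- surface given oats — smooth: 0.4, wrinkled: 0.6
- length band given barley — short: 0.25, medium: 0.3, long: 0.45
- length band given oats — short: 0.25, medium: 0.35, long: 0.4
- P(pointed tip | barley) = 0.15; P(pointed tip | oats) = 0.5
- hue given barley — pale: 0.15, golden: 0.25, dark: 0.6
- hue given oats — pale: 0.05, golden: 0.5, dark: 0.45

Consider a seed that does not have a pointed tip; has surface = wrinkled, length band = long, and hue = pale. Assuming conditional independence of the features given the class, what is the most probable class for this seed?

barley: 0.35 × 0.55 × 0.45 × (1−0.15) × 0.15 = 0.0110446875
oats: 0.65 × 0.6 × 0.4 × (1−0.5) × 0.05 = 0.0039
Highest score → barley.

barley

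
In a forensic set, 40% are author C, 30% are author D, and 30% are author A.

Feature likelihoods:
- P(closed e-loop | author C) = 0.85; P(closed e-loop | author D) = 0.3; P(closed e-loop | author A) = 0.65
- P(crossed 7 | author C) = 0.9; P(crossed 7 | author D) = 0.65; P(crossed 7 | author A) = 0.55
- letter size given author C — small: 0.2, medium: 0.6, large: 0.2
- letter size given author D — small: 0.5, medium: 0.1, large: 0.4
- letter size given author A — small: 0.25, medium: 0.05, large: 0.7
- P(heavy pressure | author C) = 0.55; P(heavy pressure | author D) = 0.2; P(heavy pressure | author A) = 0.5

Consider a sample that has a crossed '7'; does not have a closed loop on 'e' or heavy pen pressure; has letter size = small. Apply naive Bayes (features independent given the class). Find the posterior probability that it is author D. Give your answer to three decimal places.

0.819

author C: 0.4 × (1−0.85) × 0.9 × 0.2 × (1−0.55) = 0.00486
author D: 0.3 × (1−0.3) × 0.65 × 0.5 × (1−0.2) = 0.0546
author A: 0.3 × (1−0.65) × 0.55 × 0.25 × (1−0.5) = 0.00721875
P(author D | x) = 0.0546 / 0.06667875 ≈ 0.819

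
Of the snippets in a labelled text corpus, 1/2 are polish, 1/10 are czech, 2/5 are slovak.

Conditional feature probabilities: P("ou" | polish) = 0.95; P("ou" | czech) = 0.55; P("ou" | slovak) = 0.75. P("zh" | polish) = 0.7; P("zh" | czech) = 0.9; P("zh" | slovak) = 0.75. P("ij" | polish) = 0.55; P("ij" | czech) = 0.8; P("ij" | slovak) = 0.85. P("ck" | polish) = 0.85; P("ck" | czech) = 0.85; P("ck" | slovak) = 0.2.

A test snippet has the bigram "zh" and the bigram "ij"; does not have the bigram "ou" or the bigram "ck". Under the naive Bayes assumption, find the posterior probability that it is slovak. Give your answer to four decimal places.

polish: 0.5 × (1−0.95) × 0.7 × 0.55 × (1−0.85) = 0.00144375
czech: 0.1 × (1−0.55) × 0.9 × 0.8 × (1−0.85) = 0.00486
slovak: 0.4 × (1−0.75) × 0.75 × 0.85 × (1−0.2) = 0.051
P(slovak | x) = 0.051 / 0.05730375 ≈ 0.8900

0.8900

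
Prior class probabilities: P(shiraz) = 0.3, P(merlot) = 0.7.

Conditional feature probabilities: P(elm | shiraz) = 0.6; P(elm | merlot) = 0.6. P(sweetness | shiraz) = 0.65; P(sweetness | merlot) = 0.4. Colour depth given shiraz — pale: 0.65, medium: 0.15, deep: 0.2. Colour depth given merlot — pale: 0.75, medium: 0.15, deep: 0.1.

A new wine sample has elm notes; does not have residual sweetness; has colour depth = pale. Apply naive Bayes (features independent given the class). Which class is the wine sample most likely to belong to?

merlot

shiraz: 0.3 × 0.6 × (1−0.65) × 0.65 = 0.04095
merlot: 0.7 × 0.6 × (1−0.4) × 0.75 = 0.189
Highest score → merlot.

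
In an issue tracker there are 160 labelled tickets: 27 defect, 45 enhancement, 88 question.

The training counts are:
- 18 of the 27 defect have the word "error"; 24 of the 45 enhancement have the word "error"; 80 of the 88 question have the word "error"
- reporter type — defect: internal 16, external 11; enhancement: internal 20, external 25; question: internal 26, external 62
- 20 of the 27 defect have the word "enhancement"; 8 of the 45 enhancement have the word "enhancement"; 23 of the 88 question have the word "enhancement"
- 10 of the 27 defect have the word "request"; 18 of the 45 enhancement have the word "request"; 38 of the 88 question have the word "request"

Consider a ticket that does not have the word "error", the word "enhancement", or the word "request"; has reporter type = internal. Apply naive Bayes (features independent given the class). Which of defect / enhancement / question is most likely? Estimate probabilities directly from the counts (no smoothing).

enhancement

defect: (27/160) × (9/27) × (16/27) × (7/27) × (17/27) ≈ 0.00544124
enhancement: (45/160) × (21/45) × (20/45) × (37/45) × (27/45) ≈ 0.0287778
question: (88/160) × (8/88) × (26/88) × (65/88) × (50/88) ≈ 0.00619981
Highest score → enhancement.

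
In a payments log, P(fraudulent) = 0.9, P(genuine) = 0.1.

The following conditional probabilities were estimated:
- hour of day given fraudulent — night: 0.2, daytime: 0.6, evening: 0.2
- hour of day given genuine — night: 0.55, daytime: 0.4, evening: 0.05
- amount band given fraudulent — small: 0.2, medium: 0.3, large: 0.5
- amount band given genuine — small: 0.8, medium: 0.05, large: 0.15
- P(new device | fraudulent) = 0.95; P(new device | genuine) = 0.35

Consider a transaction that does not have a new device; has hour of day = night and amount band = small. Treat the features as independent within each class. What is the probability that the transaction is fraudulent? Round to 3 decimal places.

fraudulent: 0.9 × 0.2 × 0.2 × (1−0.95) = 0.0018
genuine: 0.1 × 0.55 × 0.8 × (1−0.35) = 0.0286
P(fraudulent | x) = 0.0018 / 0.0304 ≈ 0.059

0.059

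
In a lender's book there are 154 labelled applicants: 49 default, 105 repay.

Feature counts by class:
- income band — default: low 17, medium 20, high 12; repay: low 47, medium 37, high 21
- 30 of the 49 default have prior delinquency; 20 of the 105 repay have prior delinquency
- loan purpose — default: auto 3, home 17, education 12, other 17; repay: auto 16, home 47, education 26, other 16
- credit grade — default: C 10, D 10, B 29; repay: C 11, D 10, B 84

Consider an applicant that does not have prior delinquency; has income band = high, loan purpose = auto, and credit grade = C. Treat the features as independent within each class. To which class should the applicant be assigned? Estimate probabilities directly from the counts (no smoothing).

default: (49/154) × (12/49) × (19/49) × (3/49) × (10/49) ≈ 0.000377526
repay: (105/154) × (21/105) × (85/105) × (16/105) × (11/105) ≈ 0.00176223
Highest score → repay.

repay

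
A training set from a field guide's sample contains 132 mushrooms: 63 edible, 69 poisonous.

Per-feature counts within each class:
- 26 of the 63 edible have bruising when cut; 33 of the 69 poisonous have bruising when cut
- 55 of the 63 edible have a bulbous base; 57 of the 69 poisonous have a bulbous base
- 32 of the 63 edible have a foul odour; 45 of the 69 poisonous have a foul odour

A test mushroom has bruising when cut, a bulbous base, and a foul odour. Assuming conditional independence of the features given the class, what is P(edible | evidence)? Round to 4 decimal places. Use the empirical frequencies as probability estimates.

edible: (63/132) × (26/63) × (55/63) × (32/63) ≈ 0.0873436
poisonous: (69/132) × (33/69) × (57/69) × (45/69) ≈ 0.134688
P(edible | x) = 0.0873436 / 0.2220316 ≈ 0.3934

0.3934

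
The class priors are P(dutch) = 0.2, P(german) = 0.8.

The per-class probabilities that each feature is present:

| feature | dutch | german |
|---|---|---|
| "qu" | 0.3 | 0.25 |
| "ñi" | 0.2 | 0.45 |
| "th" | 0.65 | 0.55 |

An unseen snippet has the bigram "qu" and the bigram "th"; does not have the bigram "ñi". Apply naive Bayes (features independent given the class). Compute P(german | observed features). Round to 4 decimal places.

0.6598

dutch: 0.2 × 0.3 × (1−0.2) × 0.65 = 0.0312
german: 0.8 × 0.25 × (1−0.45) × 0.55 = 0.0605
P(german | x) = 0.0605 / 0.0917 ≈ 0.6598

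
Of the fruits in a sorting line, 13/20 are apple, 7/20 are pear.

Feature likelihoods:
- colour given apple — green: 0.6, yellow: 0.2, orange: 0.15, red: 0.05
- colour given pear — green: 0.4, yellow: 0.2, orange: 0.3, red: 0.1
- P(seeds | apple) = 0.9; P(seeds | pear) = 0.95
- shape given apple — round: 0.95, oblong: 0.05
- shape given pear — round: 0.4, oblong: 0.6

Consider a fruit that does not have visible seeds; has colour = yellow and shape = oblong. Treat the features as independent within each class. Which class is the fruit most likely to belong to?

apple: 0.65 × 0.2 × (1−0.9) × 0.05 = 0.00065
pear: 0.35 × 0.2 × (1−0.95) × 0.6 = 0.0021
Highest score → pear.

pear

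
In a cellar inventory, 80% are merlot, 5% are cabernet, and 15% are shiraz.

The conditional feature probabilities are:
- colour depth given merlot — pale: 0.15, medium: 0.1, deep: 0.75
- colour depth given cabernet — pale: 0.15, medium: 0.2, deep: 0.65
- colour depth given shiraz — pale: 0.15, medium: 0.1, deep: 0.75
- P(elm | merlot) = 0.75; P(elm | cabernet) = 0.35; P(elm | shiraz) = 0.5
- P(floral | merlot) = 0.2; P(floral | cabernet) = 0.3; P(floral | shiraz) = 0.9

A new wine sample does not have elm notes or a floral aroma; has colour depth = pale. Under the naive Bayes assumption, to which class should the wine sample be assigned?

merlot

merlot: 0.8 × 0.15 × (1−0.75) × (1−0.2) = 0.024
cabernet: 0.05 × 0.15 × (1−0.35) × (1−0.3) = 0.0034125
shiraz: 0.15 × 0.15 × (1−0.5) × (1−0.9) = 0.001125
Highest score → merlot.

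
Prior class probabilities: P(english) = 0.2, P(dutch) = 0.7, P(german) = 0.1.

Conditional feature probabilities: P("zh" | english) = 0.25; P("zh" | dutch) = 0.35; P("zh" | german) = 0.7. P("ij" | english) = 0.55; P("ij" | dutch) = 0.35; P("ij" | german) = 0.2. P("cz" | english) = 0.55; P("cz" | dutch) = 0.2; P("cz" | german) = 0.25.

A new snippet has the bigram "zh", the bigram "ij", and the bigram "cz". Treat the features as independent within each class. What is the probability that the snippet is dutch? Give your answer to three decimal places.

english: 0.2 × 0.25 × 0.55 × 0.55 = 0.015125
dutch: 0.7 × 0.35 × 0.35 × 0.2 = 0.01715
german: 0.1 × 0.7 × 0.2 × 0.25 = 0.0035
P(dutch | x) = 0.01715 / 0.035775 ≈ 0.479

0.479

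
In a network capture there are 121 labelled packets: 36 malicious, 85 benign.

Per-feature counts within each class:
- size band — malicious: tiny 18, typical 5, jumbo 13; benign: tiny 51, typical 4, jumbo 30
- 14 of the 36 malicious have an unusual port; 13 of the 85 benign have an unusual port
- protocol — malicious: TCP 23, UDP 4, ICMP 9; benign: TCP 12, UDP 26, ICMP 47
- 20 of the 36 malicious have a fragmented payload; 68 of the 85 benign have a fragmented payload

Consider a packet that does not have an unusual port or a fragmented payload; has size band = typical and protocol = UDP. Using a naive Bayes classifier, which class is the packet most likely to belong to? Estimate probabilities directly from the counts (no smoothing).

malicious: (36/121) × (5/36) × (22/36) × (4/36) × (16/36) ≈ 0.00124704
benign: (85/121) × (4/85) × (72/85) × (26/85) × (17/85) ≈ 0.00171306
Highest score → benign.

benign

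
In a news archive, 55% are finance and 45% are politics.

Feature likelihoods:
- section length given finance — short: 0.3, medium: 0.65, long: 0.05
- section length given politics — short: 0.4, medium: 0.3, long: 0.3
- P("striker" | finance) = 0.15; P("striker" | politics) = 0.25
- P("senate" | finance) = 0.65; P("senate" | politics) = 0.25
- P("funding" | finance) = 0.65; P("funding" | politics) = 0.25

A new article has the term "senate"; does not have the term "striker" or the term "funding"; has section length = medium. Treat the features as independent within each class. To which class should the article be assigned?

finance

finance: 0.55 × 0.65 × (1−0.15) × 0.65 × (1−0.65) = 0.0691315625
politics: 0.45 × 0.3 × (1−0.25) × 0.25 × (1−0.25) = 0.018984375
Highest score → finance.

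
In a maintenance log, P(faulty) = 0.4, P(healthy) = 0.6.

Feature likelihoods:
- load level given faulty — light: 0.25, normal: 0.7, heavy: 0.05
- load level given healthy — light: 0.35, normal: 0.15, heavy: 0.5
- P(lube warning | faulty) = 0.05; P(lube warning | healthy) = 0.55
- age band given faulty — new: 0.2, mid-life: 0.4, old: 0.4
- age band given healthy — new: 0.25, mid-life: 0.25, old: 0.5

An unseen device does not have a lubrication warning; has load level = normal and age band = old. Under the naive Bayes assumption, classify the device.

faulty

faulty: 0.4 × 0.7 × (1−0.05) × 0.4 = 0.1064
healthy: 0.6 × 0.15 × (1−0.55) × 0.5 = 0.02025
Highest score → faulty.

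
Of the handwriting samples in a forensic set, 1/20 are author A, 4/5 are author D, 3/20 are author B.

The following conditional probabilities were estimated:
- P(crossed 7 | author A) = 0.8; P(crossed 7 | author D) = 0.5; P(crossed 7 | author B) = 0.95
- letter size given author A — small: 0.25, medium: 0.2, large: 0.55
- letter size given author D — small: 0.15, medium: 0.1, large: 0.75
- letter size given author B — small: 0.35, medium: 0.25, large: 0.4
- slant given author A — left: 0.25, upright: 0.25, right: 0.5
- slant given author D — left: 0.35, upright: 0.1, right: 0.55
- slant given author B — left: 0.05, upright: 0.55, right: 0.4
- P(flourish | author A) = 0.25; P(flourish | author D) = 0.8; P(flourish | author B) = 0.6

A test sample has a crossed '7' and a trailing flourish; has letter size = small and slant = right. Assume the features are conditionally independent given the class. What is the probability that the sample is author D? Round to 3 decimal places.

author A: 0.05 × 0.8 × 0.25 × 0.5 × 0.25 = 0.00125
author D: 0.8 × 0.5 × 0.15 × 0.55 × 0.8 = 0.0264
author B: 0.15 × 0.95 × 0.35 × 0.4 × 0.6 = 0.01197
P(author D | x) = 0.0264 / 0.03962 ≈ 0.666

0.666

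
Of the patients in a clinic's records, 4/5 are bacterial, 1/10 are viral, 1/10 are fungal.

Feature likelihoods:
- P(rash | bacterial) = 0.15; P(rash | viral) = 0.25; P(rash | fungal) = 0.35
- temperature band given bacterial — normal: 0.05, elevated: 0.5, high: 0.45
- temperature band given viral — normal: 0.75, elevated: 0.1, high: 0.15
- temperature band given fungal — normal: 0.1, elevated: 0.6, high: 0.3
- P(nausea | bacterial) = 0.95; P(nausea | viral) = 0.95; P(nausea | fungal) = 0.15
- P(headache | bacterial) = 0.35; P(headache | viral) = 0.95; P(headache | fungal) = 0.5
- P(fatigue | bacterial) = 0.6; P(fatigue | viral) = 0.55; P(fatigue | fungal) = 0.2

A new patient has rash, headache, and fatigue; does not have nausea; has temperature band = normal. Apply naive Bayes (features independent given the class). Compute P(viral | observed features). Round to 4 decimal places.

0.5761

bacterial: 0.8 × 0.15 × 0.05 × (1−0.95) × 0.35 × 0.6 = 0.000063
viral: 0.1 × 0.25 × 0.75 × (1−0.95) × 0.95 × 0.55 = 0.00048984375
fungal: 0.1 × 0.35 × 0.1 × (1−0.15) × 0.5 × 0.2 = 0.0002975
P(viral | x) = 0.00048984375 / 0.00085034375 ≈ 0.5761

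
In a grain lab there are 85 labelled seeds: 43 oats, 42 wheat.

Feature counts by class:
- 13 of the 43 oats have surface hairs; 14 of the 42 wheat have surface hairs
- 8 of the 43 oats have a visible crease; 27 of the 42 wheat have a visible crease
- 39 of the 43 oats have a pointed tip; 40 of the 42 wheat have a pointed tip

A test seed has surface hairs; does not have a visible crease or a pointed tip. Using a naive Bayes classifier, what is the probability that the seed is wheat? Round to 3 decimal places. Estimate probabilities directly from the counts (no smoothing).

oats: (43/85) × (13/43) × (35/43) × (4/43) ≈ 0.0115802
wheat: (42/85) × (14/42) × (15/42) × (2/42) ≈ 0.00280112
P(wheat | x) = 0.00280112 / 0.01438132 ≈ 0.195

0.195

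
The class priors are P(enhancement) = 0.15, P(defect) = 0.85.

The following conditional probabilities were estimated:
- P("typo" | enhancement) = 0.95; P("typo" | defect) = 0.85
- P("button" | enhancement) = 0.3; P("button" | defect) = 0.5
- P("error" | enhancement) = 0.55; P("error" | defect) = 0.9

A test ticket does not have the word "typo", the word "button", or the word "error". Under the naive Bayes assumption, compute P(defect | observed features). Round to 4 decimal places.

enhancement: 0.15 × (1−0.95) × (1−0.3) × (1−0.55) = 0.0023625
defect: 0.85 × (1−0.85) × (1−0.5) × (1−0.9) = 0.006375
P(defect | x) = 0.006375 / 0.0087375 ≈ 0.7296

0.7296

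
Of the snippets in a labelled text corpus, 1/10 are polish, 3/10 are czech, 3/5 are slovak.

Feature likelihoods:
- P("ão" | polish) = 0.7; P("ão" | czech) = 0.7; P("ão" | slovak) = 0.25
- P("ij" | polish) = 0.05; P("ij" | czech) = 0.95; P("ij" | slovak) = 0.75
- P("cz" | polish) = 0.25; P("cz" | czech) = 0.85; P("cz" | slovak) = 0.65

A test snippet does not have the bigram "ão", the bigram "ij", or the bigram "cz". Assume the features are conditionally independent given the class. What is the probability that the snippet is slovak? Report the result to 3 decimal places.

0.641

polish: 0.1 × (1−0.7) × (1−0.05) × (1−0.25) = 0.021375
czech: 0.3 × (1−0.7) × (1−0.95) × (1−0.85) = 0.000675
slovak: 0.6 × (1−0.25) × (1−0.75) × (1−0.65) = 0.039375
P(slovak | x) = 0.039375 / 0.061425 ≈ 0.641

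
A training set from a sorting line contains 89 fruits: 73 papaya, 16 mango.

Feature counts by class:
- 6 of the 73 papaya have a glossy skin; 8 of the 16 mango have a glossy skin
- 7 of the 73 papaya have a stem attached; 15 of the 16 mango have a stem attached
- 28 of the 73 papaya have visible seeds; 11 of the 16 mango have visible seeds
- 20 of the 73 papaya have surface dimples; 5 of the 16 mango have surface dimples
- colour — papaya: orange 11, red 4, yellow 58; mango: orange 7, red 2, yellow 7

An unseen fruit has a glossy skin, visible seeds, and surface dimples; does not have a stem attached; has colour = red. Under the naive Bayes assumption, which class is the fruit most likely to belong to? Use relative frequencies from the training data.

papaya: (73/89) × (6/73) × (66/73) × (28/73) × (20/73) × (4/73) ≈ 0.000350963
mango: (16/89) × (8/16) × (1/16) × (11/16) × (5/16) × (2/16) ≈ 0.000150873
Highest score → papaya.

papaya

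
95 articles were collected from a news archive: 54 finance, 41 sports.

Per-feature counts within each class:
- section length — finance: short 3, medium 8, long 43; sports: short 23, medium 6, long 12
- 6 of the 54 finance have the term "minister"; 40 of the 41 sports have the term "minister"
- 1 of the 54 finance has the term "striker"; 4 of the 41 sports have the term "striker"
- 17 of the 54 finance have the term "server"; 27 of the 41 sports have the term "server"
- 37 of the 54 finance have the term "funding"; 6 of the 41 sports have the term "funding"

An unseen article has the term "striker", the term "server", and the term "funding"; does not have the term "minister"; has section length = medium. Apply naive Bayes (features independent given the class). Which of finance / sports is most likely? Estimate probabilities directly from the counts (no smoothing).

finance: (54/95) × (8/54) × (48/54) × (1/54) × (17/54) × (37/54) ≈ 0.000299008
sports: (41/95) × (6/41) × (1/41) × (4/41) × (27/41) × (6/41) ≈ 0.0000144833
Highest score → finance.

finance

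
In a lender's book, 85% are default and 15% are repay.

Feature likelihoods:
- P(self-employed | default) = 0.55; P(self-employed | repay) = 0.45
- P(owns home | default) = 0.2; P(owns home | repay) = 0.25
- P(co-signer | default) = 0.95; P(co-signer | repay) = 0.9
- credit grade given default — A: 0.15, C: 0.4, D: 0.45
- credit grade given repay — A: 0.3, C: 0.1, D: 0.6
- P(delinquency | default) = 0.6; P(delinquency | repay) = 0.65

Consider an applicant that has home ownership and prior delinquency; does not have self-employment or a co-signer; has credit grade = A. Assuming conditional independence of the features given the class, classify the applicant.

repay

default: 0.85 × (1−0.55) × 0.2 × (1−0.95) × 0.15 × 0.6 = 0.00034425
repay: 0.15 × (1−0.45) × 0.25 × (1−0.9) × 0.3 × 0.65 = 0.0004021875
Highest score → repay.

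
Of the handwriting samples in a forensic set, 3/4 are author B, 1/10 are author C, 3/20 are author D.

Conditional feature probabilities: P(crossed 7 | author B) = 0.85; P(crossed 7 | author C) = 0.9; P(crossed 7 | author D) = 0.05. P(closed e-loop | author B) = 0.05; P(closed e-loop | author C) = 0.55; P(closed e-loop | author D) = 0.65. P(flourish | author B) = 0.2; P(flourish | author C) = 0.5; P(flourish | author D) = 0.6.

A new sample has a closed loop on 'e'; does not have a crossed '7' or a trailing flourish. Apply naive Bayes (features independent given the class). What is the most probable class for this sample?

author B: 0.75 × (1−0.85) × 0.05 × (1−0.2) = 0.0045
author C: 0.1 × (1−0.9) × 0.55 × (1−0.5) = 0.00275
author D: 0.15 × (1−0.05) × 0.65 × (1−0.6) = 0.03705
Highest score → author D.

author D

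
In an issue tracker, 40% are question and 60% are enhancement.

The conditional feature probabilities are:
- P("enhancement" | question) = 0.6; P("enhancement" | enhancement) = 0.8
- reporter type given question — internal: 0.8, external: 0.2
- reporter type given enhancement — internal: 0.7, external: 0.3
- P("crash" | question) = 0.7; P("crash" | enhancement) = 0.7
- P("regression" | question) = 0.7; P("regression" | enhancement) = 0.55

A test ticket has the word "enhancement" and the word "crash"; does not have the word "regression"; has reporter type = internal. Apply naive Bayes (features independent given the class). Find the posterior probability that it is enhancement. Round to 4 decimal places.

question: 0.4 × 0.6 × 0.8 × 0.7 × (1−0.7) = 0.04032
enhancement: 0.6 × 0.8 × 0.7 × 0.7 × (1−0.55) = 0.10584
P(enhancement | x) = 0.10584 / 0.14616 ≈ 0.7241

0.7241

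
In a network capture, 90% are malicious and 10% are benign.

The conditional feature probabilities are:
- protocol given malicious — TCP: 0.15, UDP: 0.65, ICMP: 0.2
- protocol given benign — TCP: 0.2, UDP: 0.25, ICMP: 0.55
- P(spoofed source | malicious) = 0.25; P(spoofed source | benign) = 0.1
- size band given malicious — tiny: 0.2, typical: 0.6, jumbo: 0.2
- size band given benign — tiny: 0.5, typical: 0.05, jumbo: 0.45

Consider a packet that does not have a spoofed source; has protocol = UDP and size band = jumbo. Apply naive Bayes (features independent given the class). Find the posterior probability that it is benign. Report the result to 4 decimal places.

0.1034

malicious: 0.9 × 0.65 × (1−0.25) × 0.2 = 0.08775
benign: 0.1 × 0.25 × (1−0.1) × 0.45 = 0.010125
P(benign | x) = 0.010125 / 0.097875 ≈ 0.1034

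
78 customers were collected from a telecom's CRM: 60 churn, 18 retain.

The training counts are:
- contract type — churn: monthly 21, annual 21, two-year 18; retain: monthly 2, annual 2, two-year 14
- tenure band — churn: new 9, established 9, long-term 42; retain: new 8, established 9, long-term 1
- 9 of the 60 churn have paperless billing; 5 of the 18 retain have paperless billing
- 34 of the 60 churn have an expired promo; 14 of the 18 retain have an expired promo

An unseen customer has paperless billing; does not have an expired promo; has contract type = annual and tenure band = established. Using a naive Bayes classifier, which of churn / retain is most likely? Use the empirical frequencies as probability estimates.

churn: (60/78) × (21/60) × (9/60) × (9/60) × (26/60) = 0.002625
retain: (18/78) × (2/18) × (9/18) × (5/18) × (4/18) ≈ 0.00079139
Highest score → churn.

churn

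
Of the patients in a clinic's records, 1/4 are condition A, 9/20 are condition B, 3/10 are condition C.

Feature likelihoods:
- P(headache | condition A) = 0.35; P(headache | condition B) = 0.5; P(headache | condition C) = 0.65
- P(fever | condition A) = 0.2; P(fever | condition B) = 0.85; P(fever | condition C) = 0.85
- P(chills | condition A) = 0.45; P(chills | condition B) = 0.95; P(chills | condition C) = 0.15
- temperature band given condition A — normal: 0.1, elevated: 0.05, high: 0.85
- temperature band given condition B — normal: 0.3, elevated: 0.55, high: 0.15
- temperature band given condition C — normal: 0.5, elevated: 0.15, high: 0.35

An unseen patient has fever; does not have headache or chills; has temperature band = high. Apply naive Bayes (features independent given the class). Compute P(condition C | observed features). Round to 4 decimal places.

condition A: 0.25 × (1−0.35) × 0.2 × (1−0.45) × 0.85 = 0.01519375
condition B: 0.45 × (1−0.5) × 0.85 × (1−0.95) × 0.15 = 0.001434375
condition C: 0.3 × (1−0.65) × 0.85 × (1−0.15) × 0.35 = 0.026551875
P(condition C | x) = 0.026551875 / 0.04318 ≈ 0.6149

0.6149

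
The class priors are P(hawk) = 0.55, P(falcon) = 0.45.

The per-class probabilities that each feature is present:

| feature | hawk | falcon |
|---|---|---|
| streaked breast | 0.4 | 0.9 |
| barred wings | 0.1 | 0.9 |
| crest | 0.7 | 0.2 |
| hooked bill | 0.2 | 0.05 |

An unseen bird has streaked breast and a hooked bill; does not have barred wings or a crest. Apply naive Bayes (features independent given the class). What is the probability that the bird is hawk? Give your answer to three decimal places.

hawk: 0.55 × 0.4 × (1−0.1) × (1−0.7) × 0.2 = 0.01188
falcon: 0.45 × 0.9 × (1−0.9) × (1−0.2) × 0.05 = 0.00162
P(hawk | x) = 0.01188 / 0.0135 ≈ 0.880

0.880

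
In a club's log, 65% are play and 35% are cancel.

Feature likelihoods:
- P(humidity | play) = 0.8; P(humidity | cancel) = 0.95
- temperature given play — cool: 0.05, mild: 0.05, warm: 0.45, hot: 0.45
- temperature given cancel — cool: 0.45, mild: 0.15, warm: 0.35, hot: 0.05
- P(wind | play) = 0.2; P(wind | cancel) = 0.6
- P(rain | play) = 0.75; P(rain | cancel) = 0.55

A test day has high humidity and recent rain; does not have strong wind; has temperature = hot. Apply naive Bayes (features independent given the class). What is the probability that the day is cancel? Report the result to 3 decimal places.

play: 0.65 × 0.8 × 0.45 × (1−0.2) × 0.75 = 0.1404
cancel: 0.35 × 0.95 × 0.05 × (1−0.6) × 0.55 = 0.0036575
P(cancel | x) = 0.0036575 / 0.1440575 ≈ 0.025

0.025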